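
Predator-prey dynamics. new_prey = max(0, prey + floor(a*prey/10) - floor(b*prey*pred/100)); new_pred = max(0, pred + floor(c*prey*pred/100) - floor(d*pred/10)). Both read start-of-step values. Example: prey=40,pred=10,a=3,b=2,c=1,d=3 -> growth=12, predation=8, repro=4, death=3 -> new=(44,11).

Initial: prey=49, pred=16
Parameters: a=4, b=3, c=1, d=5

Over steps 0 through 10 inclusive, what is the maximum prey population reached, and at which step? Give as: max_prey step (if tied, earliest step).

Answer: 73 10

Derivation:
Step 1: prey: 49+19-23=45; pred: 16+7-8=15
Step 2: prey: 45+18-20=43; pred: 15+6-7=14
Step 3: prey: 43+17-18=42; pred: 14+6-7=13
Step 4: prey: 42+16-16=42; pred: 13+5-6=12
Step 5: prey: 42+16-15=43; pred: 12+5-6=11
Step 6: prey: 43+17-14=46; pred: 11+4-5=10
Step 7: prey: 46+18-13=51; pred: 10+4-5=9
Step 8: prey: 51+20-13=58; pred: 9+4-4=9
Step 9: prey: 58+23-15=66; pred: 9+5-4=10
Step 10: prey: 66+26-19=73; pred: 10+6-5=11
Max prey = 73 at step 10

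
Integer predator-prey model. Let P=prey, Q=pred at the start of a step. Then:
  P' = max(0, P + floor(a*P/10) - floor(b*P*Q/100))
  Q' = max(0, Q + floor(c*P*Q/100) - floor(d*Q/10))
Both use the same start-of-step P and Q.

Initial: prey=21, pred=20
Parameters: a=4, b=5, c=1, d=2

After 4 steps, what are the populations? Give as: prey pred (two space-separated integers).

Step 1: prey: 21+8-21=8; pred: 20+4-4=20
Step 2: prey: 8+3-8=3; pred: 20+1-4=17
Step 3: prey: 3+1-2=2; pred: 17+0-3=14
Step 4: prey: 2+0-1=1; pred: 14+0-2=12

Answer: 1 12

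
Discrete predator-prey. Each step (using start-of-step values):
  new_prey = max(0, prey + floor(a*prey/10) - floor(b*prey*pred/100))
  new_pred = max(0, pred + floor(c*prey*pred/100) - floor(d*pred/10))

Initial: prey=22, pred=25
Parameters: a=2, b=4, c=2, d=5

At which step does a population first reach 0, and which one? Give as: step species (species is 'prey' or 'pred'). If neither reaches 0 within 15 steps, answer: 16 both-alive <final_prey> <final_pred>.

Step 1: prey: 22+4-22=4; pred: 25+11-12=24
Step 2: prey: 4+0-3=1; pred: 24+1-12=13
Step 3: prey: 1+0-0=1; pred: 13+0-6=7
Step 4: prey: 1+0-0=1; pred: 7+0-3=4
Step 5: prey: 1+0-0=1; pred: 4+0-2=2
Step 6: prey: 1+0-0=1; pred: 2+0-1=1
Step 7: prey: 1+0-0=1; pred: 1+0-0=1
Steps 8-15: state stable at prey=1, pred=1 (no change)
No extinction within 15 steps

Answer: 16 both-alive 1 1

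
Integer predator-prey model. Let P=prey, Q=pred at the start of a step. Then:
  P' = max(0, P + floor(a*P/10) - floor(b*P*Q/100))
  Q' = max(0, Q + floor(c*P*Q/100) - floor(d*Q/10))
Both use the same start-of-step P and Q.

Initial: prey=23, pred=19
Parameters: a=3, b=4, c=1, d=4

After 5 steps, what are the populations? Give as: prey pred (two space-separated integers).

Step 1: prey: 23+6-17=12; pred: 19+4-7=16
Step 2: prey: 12+3-7=8; pred: 16+1-6=11
Step 3: prey: 8+2-3=7; pred: 11+0-4=7
Step 4: prey: 7+2-1=8; pred: 7+0-2=5
Step 5: prey: 8+2-1=9; pred: 5+0-2=3

Answer: 9 3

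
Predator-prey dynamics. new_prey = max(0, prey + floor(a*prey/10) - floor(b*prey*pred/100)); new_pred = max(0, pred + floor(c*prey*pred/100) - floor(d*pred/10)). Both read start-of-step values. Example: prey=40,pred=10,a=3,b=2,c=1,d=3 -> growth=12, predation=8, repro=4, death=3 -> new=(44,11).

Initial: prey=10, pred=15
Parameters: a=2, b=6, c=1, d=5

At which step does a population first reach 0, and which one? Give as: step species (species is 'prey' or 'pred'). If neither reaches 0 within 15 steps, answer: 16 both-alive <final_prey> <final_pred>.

Answer: 16 both-alive 2 1

Derivation:
Step 1: prey: 10+2-9=3; pred: 15+1-7=9
Step 2: prey: 3+0-1=2; pred: 9+0-4=5
Step 3: prey: 2+0-0=2; pred: 5+0-2=3
Step 4: prey: 2+0-0=2; pred: 3+0-1=2
Step 5: prey: 2+0-0=2; pred: 2+0-1=1
Step 6: prey: 2+0-0=2; pred: 1+0-0=1
Steps 7-15: state stable at prey=2, pred=1 (no change)
No extinction within 15 steps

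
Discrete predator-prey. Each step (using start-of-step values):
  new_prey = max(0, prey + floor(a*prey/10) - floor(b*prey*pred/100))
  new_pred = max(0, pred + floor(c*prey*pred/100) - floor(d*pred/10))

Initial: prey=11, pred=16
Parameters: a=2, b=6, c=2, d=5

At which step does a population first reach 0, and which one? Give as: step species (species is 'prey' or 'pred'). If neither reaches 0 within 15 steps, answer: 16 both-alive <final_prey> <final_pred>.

Answer: 16 both-alive 2 1

Derivation:
Step 1: prey: 11+2-10=3; pred: 16+3-8=11
Step 2: prey: 3+0-1=2; pred: 11+0-5=6
Step 3: prey: 2+0-0=2; pred: 6+0-3=3
Step 4: prey: 2+0-0=2; pred: 3+0-1=2
Step 5: prey: 2+0-0=2; pred: 2+0-1=1
Step 6: prey: 2+0-0=2; pred: 1+0-0=1
Steps 7-15: state stable at prey=2, pred=1 (no change)
No extinction within 15 steps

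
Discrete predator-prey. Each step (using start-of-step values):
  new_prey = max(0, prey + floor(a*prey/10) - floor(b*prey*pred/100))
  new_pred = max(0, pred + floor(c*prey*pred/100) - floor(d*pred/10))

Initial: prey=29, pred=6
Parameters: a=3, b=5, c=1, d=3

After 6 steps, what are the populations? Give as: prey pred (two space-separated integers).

Step 1: prey: 29+8-8=29; pred: 6+1-1=6
Step 2: prey: 29+8-8=29; pred: 6+1-1=6
Step 3: prey: 29+8-8=29; pred: 6+1-1=6
Step 4: prey: 29+8-8=29; pred: 6+1-1=6
Step 5: prey: 29+8-8=29; pred: 6+1-1=6
Step 6: prey: 29+8-8=29; pred: 6+1-1=6

Answer: 29 6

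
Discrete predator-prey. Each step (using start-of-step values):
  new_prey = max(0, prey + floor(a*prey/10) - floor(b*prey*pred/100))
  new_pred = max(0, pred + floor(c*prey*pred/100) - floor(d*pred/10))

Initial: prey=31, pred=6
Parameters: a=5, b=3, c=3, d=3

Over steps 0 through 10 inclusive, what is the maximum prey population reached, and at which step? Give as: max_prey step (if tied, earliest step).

Step 1: prey: 31+15-5=41; pred: 6+5-1=10
Step 2: prey: 41+20-12=49; pred: 10+12-3=19
Step 3: prey: 49+24-27=46; pred: 19+27-5=41
Step 4: prey: 46+23-56=13; pred: 41+56-12=85
Step 5: prey: 13+6-33=0; pred: 85+33-25=93
Step 6: prey: 0+0-0=0; pred: 93+0-27=66
Step 7: prey: 0+0-0=0; pred: 66+0-19=47
Step 8: prey: 0+0-0=0; pred: 47+0-14=33
Step 9: prey: 0+0-0=0; pred: 33+0-9=24
Step 10: prey: 0+0-0=0; pred: 24+0-7=17
Max prey = 49 at step 2

Answer: 49 2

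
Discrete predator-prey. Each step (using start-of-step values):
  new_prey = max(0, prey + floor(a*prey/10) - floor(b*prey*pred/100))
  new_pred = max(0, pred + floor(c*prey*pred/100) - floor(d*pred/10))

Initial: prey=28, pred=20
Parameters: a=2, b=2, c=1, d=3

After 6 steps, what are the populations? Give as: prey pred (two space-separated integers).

Step 1: prey: 28+5-11=22; pred: 20+5-6=19
Step 2: prey: 22+4-8=18; pred: 19+4-5=18
Step 3: prey: 18+3-6=15; pred: 18+3-5=16
Step 4: prey: 15+3-4=14; pred: 16+2-4=14
Step 5: prey: 14+2-3=13; pred: 14+1-4=11
Step 6: prey: 13+2-2=13; pred: 11+1-3=9

Answer: 13 9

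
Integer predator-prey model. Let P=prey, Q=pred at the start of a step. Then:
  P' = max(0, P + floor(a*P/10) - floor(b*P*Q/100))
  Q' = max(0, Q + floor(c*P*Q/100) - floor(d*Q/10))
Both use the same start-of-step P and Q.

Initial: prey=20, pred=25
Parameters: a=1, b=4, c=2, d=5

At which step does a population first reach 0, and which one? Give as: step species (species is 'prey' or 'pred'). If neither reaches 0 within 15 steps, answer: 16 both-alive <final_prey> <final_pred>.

Step 1: prey: 20+2-20=2; pred: 25+10-12=23
Step 2: prey: 2+0-1=1; pred: 23+0-11=12
Step 3: prey: 1+0-0=1; pred: 12+0-6=6
Step 4: prey: 1+0-0=1; pred: 6+0-3=3
Step 5: prey: 1+0-0=1; pred: 3+0-1=2
Step 6: prey: 1+0-0=1; pred: 2+0-1=1
Step 7: prey: 1+0-0=1; pred: 1+0-0=1
Steps 8-15: state stable at prey=1, pred=1 (no change)
No extinction within 15 steps

Answer: 16 both-alive 1 1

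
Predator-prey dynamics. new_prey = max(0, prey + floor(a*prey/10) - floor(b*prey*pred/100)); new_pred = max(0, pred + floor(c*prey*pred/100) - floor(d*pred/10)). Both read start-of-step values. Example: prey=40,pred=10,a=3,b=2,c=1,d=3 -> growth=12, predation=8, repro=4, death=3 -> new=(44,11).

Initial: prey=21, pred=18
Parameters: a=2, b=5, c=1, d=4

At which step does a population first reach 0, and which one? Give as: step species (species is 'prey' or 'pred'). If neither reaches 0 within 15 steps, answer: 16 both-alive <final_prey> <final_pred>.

Step 1: prey: 21+4-18=7; pred: 18+3-7=14
Step 2: prey: 7+1-4=4; pred: 14+0-5=9
Step 3: prey: 4+0-1=3; pred: 9+0-3=6
Step 4: prey: 3+0-0=3; pred: 6+0-2=4
Step 5: prey: 3+0-0=3; pred: 4+0-1=3
Step 6: prey: 3+0-0=3; pred: 3+0-1=2
Step 7: prey: 3+0-0=3; pred: 2+0-0=2
Steps 8-15: state stable at prey=3, pred=2 (no change)
No extinction within 15 steps

Answer: 16 both-alive 3 2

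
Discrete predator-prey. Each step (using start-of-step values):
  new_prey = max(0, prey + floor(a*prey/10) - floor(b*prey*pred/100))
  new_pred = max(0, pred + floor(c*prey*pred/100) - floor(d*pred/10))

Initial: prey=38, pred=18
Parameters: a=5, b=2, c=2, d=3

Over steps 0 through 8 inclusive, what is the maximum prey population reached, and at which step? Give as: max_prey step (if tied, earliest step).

Answer: 44 1

Derivation:
Step 1: prey: 38+19-13=44; pred: 18+13-5=26
Step 2: prey: 44+22-22=44; pred: 26+22-7=41
Step 3: prey: 44+22-36=30; pred: 41+36-12=65
Step 4: prey: 30+15-39=6; pred: 65+39-19=85
Step 5: prey: 6+3-10=0; pred: 85+10-25=70
Step 6: prey: 0+0-0=0; pred: 70+0-21=49
Step 7: prey: 0+0-0=0; pred: 49+0-14=35
Step 8: prey: 0+0-0=0; pred: 35+0-10=25
Max prey = 44 at step 1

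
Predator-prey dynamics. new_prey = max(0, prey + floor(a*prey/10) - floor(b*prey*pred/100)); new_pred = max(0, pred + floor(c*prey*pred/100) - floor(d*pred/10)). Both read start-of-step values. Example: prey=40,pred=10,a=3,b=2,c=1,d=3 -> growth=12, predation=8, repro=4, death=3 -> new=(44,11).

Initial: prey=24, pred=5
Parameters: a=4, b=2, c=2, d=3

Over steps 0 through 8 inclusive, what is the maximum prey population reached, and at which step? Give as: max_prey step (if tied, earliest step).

Step 1: prey: 24+9-2=31; pred: 5+2-1=6
Step 2: prey: 31+12-3=40; pred: 6+3-1=8
Step 3: prey: 40+16-6=50; pred: 8+6-2=12
Step 4: prey: 50+20-12=58; pred: 12+12-3=21
Step 5: prey: 58+23-24=57; pred: 21+24-6=39
Step 6: prey: 57+22-44=35; pred: 39+44-11=72
Step 7: prey: 35+14-50=0; pred: 72+50-21=101
Step 8: prey: 0+0-0=0; pred: 101+0-30=71
Max prey = 58 at step 4

Answer: 58 4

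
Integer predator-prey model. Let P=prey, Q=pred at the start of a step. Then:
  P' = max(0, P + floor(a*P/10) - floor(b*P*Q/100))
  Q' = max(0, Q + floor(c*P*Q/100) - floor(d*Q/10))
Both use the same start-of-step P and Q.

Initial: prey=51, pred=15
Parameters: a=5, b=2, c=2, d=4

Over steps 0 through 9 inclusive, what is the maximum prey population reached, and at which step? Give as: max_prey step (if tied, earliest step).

Answer: 62 2

Derivation:
Step 1: prey: 51+25-15=61; pred: 15+15-6=24
Step 2: prey: 61+30-29=62; pred: 24+29-9=44
Step 3: prey: 62+31-54=39; pred: 44+54-17=81
Step 4: prey: 39+19-63=0; pred: 81+63-32=112
Step 5: prey: 0+0-0=0; pred: 112+0-44=68
Step 6: prey: 0+0-0=0; pred: 68+0-27=41
Step 7: prey: 0+0-0=0; pred: 41+0-16=25
Step 8: prey: 0+0-0=0; pred: 25+0-10=15
Step 9: prey: 0+0-0=0; pred: 15+0-6=9
Max prey = 62 at step 2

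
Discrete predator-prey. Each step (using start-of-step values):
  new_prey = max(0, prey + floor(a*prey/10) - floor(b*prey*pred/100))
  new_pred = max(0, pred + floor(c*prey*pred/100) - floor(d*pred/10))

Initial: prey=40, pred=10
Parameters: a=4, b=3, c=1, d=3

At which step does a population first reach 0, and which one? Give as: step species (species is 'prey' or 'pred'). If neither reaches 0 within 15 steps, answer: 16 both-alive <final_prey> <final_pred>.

Step 1: prey: 40+16-12=44; pred: 10+4-3=11
Step 2: prey: 44+17-14=47; pred: 11+4-3=12
Step 3: prey: 47+18-16=49; pred: 12+5-3=14
Step 4: prey: 49+19-20=48; pred: 14+6-4=16
Step 5: prey: 48+19-23=44; pred: 16+7-4=19
Step 6: prey: 44+17-25=36; pred: 19+8-5=22
Step 7: prey: 36+14-23=27; pred: 22+7-6=23
Step 8: prey: 27+10-18=19; pred: 23+6-6=23
Step 9: prey: 19+7-13=13; pred: 23+4-6=21
Step 10: prey: 13+5-8=10; pred: 21+2-6=17
Step 11: prey: 10+4-5=9; pred: 17+1-5=13
Step 12: prey: 9+3-3=9; pred: 13+1-3=11
Step 13: prey: 9+3-2=10; pred: 11+0-3=8
Step 14: prey: 10+4-2=12; pred: 8+0-2=6
Step 15: prey: 12+4-2=14; pred: 6+0-1=5
No extinction within 15 steps

Answer: 16 both-alive 14 5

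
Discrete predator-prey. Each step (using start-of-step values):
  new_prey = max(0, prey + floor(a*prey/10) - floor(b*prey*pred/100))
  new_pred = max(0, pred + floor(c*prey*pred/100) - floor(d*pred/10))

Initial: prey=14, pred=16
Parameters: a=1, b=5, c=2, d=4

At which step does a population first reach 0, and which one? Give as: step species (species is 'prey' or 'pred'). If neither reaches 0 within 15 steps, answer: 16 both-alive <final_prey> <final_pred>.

Step 1: prey: 14+1-11=4; pred: 16+4-6=14
Step 2: prey: 4+0-2=2; pred: 14+1-5=10
Step 3: prey: 2+0-1=1; pred: 10+0-4=6
Step 4: prey: 1+0-0=1; pred: 6+0-2=4
Step 5: prey: 1+0-0=1; pred: 4+0-1=3
Step 6: prey: 1+0-0=1; pred: 3+0-1=2
Step 7: prey: 1+0-0=1; pred: 2+0-0=2
Steps 8-15: state stable at prey=1, pred=2 (no change)
No extinction within 15 steps

Answer: 16 both-alive 1 2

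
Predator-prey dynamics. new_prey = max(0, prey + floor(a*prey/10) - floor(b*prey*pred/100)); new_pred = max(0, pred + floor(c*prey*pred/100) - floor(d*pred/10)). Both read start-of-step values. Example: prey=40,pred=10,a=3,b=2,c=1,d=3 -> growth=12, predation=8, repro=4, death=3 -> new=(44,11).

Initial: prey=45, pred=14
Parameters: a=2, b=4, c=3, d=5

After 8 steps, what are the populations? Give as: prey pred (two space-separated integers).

Step 1: prey: 45+9-25=29; pred: 14+18-7=25
Step 2: prey: 29+5-29=5; pred: 25+21-12=34
Step 3: prey: 5+1-6=0; pred: 34+5-17=22
Step 4: prey: 0+0-0=0; pred: 22+0-11=11
Step 5: prey: 0+0-0=0; pred: 11+0-5=6
Step 6: prey: 0+0-0=0; pred: 6+0-3=3
Step 7: prey: 0+0-0=0; pred: 3+0-1=2
Step 8: prey: 0+0-0=0; pred: 2+0-1=1

Answer: 0 1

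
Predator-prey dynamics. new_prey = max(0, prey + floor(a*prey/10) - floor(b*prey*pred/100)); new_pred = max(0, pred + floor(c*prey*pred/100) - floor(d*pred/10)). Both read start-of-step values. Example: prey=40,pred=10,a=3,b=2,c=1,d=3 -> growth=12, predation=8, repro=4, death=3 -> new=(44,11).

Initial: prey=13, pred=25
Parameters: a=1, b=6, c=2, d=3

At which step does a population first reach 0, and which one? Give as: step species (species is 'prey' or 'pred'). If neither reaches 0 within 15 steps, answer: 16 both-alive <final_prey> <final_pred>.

Step 1: prey: 13+1-19=0; pred: 25+6-7=24
First extinction: prey at step 1

Answer: 1 prey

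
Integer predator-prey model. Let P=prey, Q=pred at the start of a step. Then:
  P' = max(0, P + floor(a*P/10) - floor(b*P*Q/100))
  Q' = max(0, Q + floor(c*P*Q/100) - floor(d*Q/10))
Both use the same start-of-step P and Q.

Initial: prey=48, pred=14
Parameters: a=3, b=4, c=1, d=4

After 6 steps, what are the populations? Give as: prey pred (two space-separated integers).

Step 1: prey: 48+14-26=36; pred: 14+6-5=15
Step 2: prey: 36+10-21=25; pred: 15+5-6=14
Step 3: prey: 25+7-14=18; pred: 14+3-5=12
Step 4: prey: 18+5-8=15; pred: 12+2-4=10
Step 5: prey: 15+4-6=13; pred: 10+1-4=7
Step 6: prey: 13+3-3=13; pred: 7+0-2=5

Answer: 13 5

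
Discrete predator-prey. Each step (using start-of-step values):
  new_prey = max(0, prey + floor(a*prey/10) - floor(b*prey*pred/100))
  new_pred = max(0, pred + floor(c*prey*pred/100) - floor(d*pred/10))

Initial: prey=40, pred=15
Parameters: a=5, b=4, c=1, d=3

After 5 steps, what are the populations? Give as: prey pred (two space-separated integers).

Answer: 16 15

Derivation:
Step 1: prey: 40+20-24=36; pred: 15+6-4=17
Step 2: prey: 36+18-24=30; pred: 17+6-5=18
Step 3: prey: 30+15-21=24; pred: 18+5-5=18
Step 4: prey: 24+12-17=19; pred: 18+4-5=17
Step 5: prey: 19+9-12=16; pred: 17+3-5=15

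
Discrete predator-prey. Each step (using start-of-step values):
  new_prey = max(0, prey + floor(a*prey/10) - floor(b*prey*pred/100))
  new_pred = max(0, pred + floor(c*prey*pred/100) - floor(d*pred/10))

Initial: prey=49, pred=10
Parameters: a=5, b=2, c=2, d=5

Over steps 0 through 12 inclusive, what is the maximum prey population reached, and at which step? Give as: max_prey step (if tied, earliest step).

Step 1: prey: 49+24-9=64; pred: 10+9-5=14
Step 2: prey: 64+32-17=79; pred: 14+17-7=24
Step 3: prey: 79+39-37=81; pred: 24+37-12=49
Step 4: prey: 81+40-79=42; pred: 49+79-24=104
Step 5: prey: 42+21-87=0; pred: 104+87-52=139
Step 6: prey: 0+0-0=0; pred: 139+0-69=70
Step 7: prey: 0+0-0=0; pred: 70+0-35=35
Step 8: prey: 0+0-0=0; pred: 35+0-17=18
Step 9: prey: 0+0-0=0; pred: 18+0-9=9
Step 10: prey: 0+0-0=0; pred: 9+0-4=5
Step 11: prey: 0+0-0=0; pred: 5+0-2=3
Step 12: prey: 0+0-0=0; pred: 3+0-1=2
Max prey = 81 at step 3

Answer: 81 3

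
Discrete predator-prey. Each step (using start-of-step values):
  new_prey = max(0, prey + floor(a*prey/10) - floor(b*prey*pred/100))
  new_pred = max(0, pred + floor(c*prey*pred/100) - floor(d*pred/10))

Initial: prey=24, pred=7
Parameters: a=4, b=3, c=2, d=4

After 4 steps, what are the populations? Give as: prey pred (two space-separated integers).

Step 1: prey: 24+9-5=28; pred: 7+3-2=8
Step 2: prey: 28+11-6=33; pred: 8+4-3=9
Step 3: prey: 33+13-8=38; pred: 9+5-3=11
Step 4: prey: 38+15-12=41; pred: 11+8-4=15

Answer: 41 15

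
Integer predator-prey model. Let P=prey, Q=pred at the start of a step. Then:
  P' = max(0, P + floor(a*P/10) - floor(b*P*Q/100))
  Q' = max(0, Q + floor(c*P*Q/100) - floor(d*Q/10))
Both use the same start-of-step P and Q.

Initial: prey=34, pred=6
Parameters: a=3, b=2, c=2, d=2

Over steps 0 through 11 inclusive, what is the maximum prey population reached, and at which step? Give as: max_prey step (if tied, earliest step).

Answer: 45 2

Derivation:
Step 1: prey: 34+10-4=40; pred: 6+4-1=9
Step 2: prey: 40+12-7=45; pred: 9+7-1=15
Step 3: prey: 45+13-13=45; pred: 15+13-3=25
Step 4: prey: 45+13-22=36; pred: 25+22-5=42
Step 5: prey: 36+10-30=16; pred: 42+30-8=64
Step 6: prey: 16+4-20=0; pred: 64+20-12=72
Step 7: prey: 0+0-0=0; pred: 72+0-14=58
Step 8: prey: 0+0-0=0; pred: 58+0-11=47
Step 9: prey: 0+0-0=0; pred: 47+0-9=38
Step 10: prey: 0+0-0=0; pred: 38+0-7=31
Step 11: prey: 0+0-0=0; pred: 31+0-6=25
Max prey = 45 at step 2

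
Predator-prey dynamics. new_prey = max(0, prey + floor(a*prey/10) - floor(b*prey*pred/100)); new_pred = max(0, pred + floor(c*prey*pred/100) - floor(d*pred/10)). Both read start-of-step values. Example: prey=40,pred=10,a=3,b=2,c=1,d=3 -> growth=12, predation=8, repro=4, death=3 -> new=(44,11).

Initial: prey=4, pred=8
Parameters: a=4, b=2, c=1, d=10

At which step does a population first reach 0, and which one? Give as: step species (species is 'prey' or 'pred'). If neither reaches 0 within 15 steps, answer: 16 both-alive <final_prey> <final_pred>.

Answer: 1 pred

Derivation:
Step 1: prey: 4+1-0=5; pred: 8+0-8=0
First extinction: pred at step 1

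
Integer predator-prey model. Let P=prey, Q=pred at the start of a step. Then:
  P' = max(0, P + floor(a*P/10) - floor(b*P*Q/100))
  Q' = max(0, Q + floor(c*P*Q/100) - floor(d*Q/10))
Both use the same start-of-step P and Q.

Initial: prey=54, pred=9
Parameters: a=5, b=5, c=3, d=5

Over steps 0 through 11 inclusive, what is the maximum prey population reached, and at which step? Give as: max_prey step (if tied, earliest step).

Step 1: prey: 54+27-24=57; pred: 9+14-4=19
Step 2: prey: 57+28-54=31; pred: 19+32-9=42
Step 3: prey: 31+15-65=0; pred: 42+39-21=60
Step 4: prey: 0+0-0=0; pred: 60+0-30=30
Step 5: prey: 0+0-0=0; pred: 30+0-15=15
Step 6: prey: 0+0-0=0; pred: 15+0-7=8
Step 7: prey: 0+0-0=0; pred: 8+0-4=4
Step 8: prey: 0+0-0=0; pred: 4+0-2=2
Step 9: prey: 0+0-0=0; pred: 2+0-1=1
Step 10: prey: 0+0-0=0; pred: 1+0-0=1
Step 11: prey: 0+0-0=0; pred: 1+0-0=1
Max prey = 57 at step 1

Answer: 57 1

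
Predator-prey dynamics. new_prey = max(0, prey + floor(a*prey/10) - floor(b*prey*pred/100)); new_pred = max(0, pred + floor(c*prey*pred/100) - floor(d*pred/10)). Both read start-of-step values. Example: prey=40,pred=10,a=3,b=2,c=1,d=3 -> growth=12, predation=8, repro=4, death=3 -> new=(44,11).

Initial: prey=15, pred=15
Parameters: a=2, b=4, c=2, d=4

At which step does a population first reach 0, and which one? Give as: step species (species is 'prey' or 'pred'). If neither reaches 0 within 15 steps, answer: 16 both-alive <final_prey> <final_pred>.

Step 1: prey: 15+3-9=9; pred: 15+4-6=13
Step 2: prey: 9+1-4=6; pred: 13+2-5=10
Step 3: prey: 6+1-2=5; pred: 10+1-4=7
Step 4: prey: 5+1-1=5; pred: 7+0-2=5
Step 5: prey: 5+1-1=5; pred: 5+0-2=3
Step 6: prey: 5+1-0=6; pred: 3+0-1=2
Step 7: prey: 6+1-0=7; pred: 2+0-0=2
Step 8: prey: 7+1-0=8; pred: 2+0-0=2
Step 9: prey: 8+1-0=9; pred: 2+0-0=2
Step 10: prey: 9+1-0=10; pred: 2+0-0=2
Step 11: prey: 10+2-0=12; pred: 2+0-0=2
Step 12: prey: 12+2-0=14; pred: 2+0-0=2
Step 13: prey: 14+2-1=15; pred: 2+0-0=2
Step 14: prey: 15+3-1=17; pred: 2+0-0=2
Step 15: prey: 17+3-1=19; pred: 2+0-0=2
No extinction within 15 steps

Answer: 16 both-alive 19 2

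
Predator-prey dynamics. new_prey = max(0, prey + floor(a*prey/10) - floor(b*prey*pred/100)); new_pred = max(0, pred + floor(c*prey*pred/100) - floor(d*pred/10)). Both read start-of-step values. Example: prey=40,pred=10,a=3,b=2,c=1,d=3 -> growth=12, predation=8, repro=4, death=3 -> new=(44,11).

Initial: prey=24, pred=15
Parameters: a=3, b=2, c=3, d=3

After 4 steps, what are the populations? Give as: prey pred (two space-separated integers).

Answer: 8 45

Derivation:
Step 1: prey: 24+7-7=24; pred: 15+10-4=21
Step 2: prey: 24+7-10=21; pred: 21+15-6=30
Step 3: prey: 21+6-12=15; pred: 30+18-9=39
Step 4: prey: 15+4-11=8; pred: 39+17-11=45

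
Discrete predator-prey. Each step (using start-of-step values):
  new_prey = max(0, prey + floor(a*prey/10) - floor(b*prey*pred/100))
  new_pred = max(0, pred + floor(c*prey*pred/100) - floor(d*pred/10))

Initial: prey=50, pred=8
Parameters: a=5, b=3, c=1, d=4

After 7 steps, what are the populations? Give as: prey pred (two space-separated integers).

Step 1: prey: 50+25-12=63; pred: 8+4-3=9
Step 2: prey: 63+31-17=77; pred: 9+5-3=11
Step 3: prey: 77+38-25=90; pred: 11+8-4=15
Step 4: prey: 90+45-40=95; pred: 15+13-6=22
Step 5: prey: 95+47-62=80; pred: 22+20-8=34
Step 6: prey: 80+40-81=39; pred: 34+27-13=48
Step 7: prey: 39+19-56=2; pred: 48+18-19=47

Answer: 2 47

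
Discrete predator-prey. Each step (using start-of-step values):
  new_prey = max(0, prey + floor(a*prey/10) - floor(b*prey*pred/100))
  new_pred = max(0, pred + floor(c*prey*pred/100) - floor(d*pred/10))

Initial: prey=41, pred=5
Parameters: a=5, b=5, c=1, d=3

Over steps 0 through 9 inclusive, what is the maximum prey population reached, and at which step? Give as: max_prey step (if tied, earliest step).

Step 1: prey: 41+20-10=51; pred: 5+2-1=6
Step 2: prey: 51+25-15=61; pred: 6+3-1=8
Step 3: prey: 61+30-24=67; pred: 8+4-2=10
Step 4: prey: 67+33-33=67; pred: 10+6-3=13
Step 5: prey: 67+33-43=57; pred: 13+8-3=18
Step 6: prey: 57+28-51=34; pred: 18+10-5=23
Step 7: prey: 34+17-39=12; pred: 23+7-6=24
Step 8: prey: 12+6-14=4; pred: 24+2-7=19
Step 9: prey: 4+2-3=3; pred: 19+0-5=14
Max prey = 67 at step 3

Answer: 67 3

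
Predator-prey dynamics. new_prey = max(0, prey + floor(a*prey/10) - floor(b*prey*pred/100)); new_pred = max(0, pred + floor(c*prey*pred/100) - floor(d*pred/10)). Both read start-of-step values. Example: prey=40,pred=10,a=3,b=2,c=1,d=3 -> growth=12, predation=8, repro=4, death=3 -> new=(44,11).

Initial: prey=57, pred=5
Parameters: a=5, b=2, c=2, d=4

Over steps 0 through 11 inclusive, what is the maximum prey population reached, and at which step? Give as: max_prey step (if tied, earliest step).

Answer: 126 3

Derivation:
Step 1: prey: 57+28-5=80; pred: 5+5-2=8
Step 2: prey: 80+40-12=108; pred: 8+12-3=17
Step 3: prey: 108+54-36=126; pred: 17+36-6=47
Step 4: prey: 126+63-118=71; pred: 47+118-18=147
Step 5: prey: 71+35-208=0; pred: 147+208-58=297
Step 6: prey: 0+0-0=0; pred: 297+0-118=179
Step 7: prey: 0+0-0=0; pred: 179+0-71=108
Step 8: prey: 0+0-0=0; pred: 108+0-43=65
Step 9: prey: 0+0-0=0; pred: 65+0-26=39
Step 10: prey: 0+0-0=0; pred: 39+0-15=24
Step 11: prey: 0+0-0=0; pred: 24+0-9=15
Max prey = 126 at step 3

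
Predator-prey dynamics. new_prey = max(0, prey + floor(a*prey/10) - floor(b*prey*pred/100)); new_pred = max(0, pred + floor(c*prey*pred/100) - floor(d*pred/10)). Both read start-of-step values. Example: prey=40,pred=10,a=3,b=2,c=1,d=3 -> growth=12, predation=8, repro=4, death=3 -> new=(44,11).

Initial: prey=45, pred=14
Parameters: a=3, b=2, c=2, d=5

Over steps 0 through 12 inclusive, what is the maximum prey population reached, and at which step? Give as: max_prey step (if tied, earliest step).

Answer: 46 1

Derivation:
Step 1: prey: 45+13-12=46; pred: 14+12-7=19
Step 2: prey: 46+13-17=42; pred: 19+17-9=27
Step 3: prey: 42+12-22=32; pred: 27+22-13=36
Step 4: prey: 32+9-23=18; pred: 36+23-18=41
Step 5: prey: 18+5-14=9; pred: 41+14-20=35
Step 6: prey: 9+2-6=5; pred: 35+6-17=24
Step 7: prey: 5+1-2=4; pred: 24+2-12=14
Step 8: prey: 4+1-1=4; pred: 14+1-7=8
Step 9: prey: 4+1-0=5; pred: 8+0-4=4
Step 10: prey: 5+1-0=6; pred: 4+0-2=2
Step 11: prey: 6+1-0=7; pred: 2+0-1=1
Step 12: prey: 7+2-0=9; pred: 1+0-0=1
Max prey = 46 at step 1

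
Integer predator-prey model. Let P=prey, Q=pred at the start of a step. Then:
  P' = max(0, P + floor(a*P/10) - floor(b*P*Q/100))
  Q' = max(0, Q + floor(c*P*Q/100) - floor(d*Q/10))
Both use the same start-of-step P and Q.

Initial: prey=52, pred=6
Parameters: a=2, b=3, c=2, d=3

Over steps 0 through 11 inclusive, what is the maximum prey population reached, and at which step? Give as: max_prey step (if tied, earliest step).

Answer: 53 1

Derivation:
Step 1: prey: 52+10-9=53; pred: 6+6-1=11
Step 2: prey: 53+10-17=46; pred: 11+11-3=19
Step 3: prey: 46+9-26=29; pred: 19+17-5=31
Step 4: prey: 29+5-26=8; pred: 31+17-9=39
Step 5: prey: 8+1-9=0; pred: 39+6-11=34
Step 6: prey: 0+0-0=0; pred: 34+0-10=24
Step 7: prey: 0+0-0=0; pred: 24+0-7=17
Step 8: prey: 0+0-0=0; pred: 17+0-5=12
Step 9: prey: 0+0-0=0; pred: 12+0-3=9
Step 10: prey: 0+0-0=0; pred: 9+0-2=7
Step 11: prey: 0+0-0=0; pred: 7+0-2=5
Max prey = 53 at step 1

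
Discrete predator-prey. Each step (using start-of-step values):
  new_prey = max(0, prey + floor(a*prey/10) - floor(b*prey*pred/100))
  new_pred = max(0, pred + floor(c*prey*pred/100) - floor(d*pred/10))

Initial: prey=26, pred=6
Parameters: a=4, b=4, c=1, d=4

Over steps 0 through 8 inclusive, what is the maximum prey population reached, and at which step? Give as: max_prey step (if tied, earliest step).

Step 1: prey: 26+10-6=30; pred: 6+1-2=5
Step 2: prey: 30+12-6=36; pred: 5+1-2=4
Step 3: prey: 36+14-5=45; pred: 4+1-1=4
Step 4: prey: 45+18-7=56; pred: 4+1-1=4
Step 5: prey: 56+22-8=70; pred: 4+2-1=5
Step 6: prey: 70+28-14=84; pred: 5+3-2=6
Step 7: prey: 84+33-20=97; pred: 6+5-2=9
Step 8: prey: 97+38-34=101; pred: 9+8-3=14
Max prey = 101 at step 8

Answer: 101 8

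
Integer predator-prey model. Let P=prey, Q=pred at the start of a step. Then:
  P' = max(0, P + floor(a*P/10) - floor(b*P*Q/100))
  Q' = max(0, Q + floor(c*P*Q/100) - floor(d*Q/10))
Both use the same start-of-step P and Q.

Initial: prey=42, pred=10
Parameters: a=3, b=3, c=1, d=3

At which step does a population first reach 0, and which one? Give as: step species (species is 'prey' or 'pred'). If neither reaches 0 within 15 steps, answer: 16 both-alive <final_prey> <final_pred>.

Step 1: prey: 42+12-12=42; pred: 10+4-3=11
Step 2: prey: 42+12-13=41; pred: 11+4-3=12
Step 3: prey: 41+12-14=39; pred: 12+4-3=13
Step 4: prey: 39+11-15=35; pred: 13+5-3=15
Step 5: prey: 35+10-15=30; pred: 15+5-4=16
Step 6: prey: 30+9-14=25; pred: 16+4-4=16
Step 7: prey: 25+7-12=20; pred: 16+4-4=16
Step 8: prey: 20+6-9=17; pred: 16+3-4=15
Step 9: prey: 17+5-7=15; pred: 15+2-4=13
Step 10: prey: 15+4-5=14; pred: 13+1-3=11
Step 11: prey: 14+4-4=14; pred: 11+1-3=9
Step 12: prey: 14+4-3=15; pred: 9+1-2=8
Step 13: prey: 15+4-3=16; pred: 8+1-2=7
Step 14: prey: 16+4-3=17; pred: 7+1-2=6
Step 15: prey: 17+5-3=19; pred: 6+1-1=6
No extinction within 15 steps

Answer: 16 both-alive 19 6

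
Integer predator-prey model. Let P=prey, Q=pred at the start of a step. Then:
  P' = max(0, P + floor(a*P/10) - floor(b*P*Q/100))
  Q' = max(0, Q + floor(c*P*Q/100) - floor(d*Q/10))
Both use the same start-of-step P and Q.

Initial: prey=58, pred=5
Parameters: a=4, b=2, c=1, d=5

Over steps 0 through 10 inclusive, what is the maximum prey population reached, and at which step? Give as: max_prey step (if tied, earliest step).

Answer: 176 5

Derivation:
Step 1: prey: 58+23-5=76; pred: 5+2-2=5
Step 2: prey: 76+30-7=99; pred: 5+3-2=6
Step 3: prey: 99+39-11=127; pred: 6+5-3=8
Step 4: prey: 127+50-20=157; pred: 8+10-4=14
Step 5: prey: 157+62-43=176; pred: 14+21-7=28
Step 6: prey: 176+70-98=148; pred: 28+49-14=63
Step 7: prey: 148+59-186=21; pred: 63+93-31=125
Step 8: prey: 21+8-52=0; pred: 125+26-62=89
Step 9: prey: 0+0-0=0; pred: 89+0-44=45
Step 10: prey: 0+0-0=0; pred: 45+0-22=23
Max prey = 176 at step 5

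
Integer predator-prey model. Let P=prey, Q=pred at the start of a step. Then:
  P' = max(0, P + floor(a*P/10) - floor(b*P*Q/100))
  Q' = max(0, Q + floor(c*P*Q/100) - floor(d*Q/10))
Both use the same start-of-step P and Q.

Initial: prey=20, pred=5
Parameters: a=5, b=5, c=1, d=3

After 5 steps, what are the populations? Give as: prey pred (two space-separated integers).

Answer: 61 6

Derivation:
Step 1: prey: 20+10-5=25; pred: 5+1-1=5
Step 2: prey: 25+12-6=31; pred: 5+1-1=5
Step 3: prey: 31+15-7=39; pred: 5+1-1=5
Step 4: prey: 39+19-9=49; pred: 5+1-1=5
Step 5: prey: 49+24-12=61; pred: 5+2-1=6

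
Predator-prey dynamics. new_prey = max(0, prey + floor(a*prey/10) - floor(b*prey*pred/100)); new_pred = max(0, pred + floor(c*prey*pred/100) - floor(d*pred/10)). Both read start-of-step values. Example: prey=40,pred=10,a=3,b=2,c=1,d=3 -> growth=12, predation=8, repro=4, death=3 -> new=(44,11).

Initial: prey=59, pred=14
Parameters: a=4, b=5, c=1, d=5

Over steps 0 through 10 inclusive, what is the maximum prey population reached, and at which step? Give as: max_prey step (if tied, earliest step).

Answer: 70 10

Derivation:
Step 1: prey: 59+23-41=41; pred: 14+8-7=15
Step 2: prey: 41+16-30=27; pred: 15+6-7=14
Step 3: prey: 27+10-18=19; pred: 14+3-7=10
Step 4: prey: 19+7-9=17; pred: 10+1-5=6
Step 5: prey: 17+6-5=18; pred: 6+1-3=4
Step 6: prey: 18+7-3=22; pred: 4+0-2=2
Step 7: prey: 22+8-2=28; pred: 2+0-1=1
Step 8: prey: 28+11-1=38; pred: 1+0-0=1
Step 9: prey: 38+15-1=52; pred: 1+0-0=1
Step 10: prey: 52+20-2=70; pred: 1+0-0=1
Max prey = 70 at step 10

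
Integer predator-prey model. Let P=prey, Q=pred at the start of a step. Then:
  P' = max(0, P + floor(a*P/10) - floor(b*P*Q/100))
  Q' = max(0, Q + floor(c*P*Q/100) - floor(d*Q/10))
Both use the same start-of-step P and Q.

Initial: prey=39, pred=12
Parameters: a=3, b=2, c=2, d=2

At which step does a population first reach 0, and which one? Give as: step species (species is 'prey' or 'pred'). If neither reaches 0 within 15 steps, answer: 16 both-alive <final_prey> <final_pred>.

Step 1: prey: 39+11-9=41; pred: 12+9-2=19
Step 2: prey: 41+12-15=38; pred: 19+15-3=31
Step 3: prey: 38+11-23=26; pred: 31+23-6=48
Step 4: prey: 26+7-24=9; pred: 48+24-9=63
Step 5: prey: 9+2-11=0; pred: 63+11-12=62
First extinction: prey at step 5

Answer: 5 prey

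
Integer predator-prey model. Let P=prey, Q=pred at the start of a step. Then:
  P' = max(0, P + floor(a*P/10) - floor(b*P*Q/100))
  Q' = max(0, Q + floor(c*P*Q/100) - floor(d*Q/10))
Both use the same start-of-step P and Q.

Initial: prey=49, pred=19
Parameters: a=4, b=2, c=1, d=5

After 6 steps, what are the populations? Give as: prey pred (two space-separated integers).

Answer: 54 20

Derivation:
Step 1: prey: 49+19-18=50; pred: 19+9-9=19
Step 2: prey: 50+20-19=51; pred: 19+9-9=19
Step 3: prey: 51+20-19=52; pred: 19+9-9=19
Step 4: prey: 52+20-19=53; pred: 19+9-9=19
Step 5: prey: 53+21-20=54; pred: 19+10-9=20
Step 6: prey: 54+21-21=54; pred: 20+10-10=20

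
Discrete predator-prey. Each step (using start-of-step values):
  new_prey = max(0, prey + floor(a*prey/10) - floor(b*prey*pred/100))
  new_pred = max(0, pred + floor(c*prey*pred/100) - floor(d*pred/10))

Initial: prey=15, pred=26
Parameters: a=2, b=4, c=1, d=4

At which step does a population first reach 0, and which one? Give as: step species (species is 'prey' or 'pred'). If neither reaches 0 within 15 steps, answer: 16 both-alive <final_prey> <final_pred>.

Step 1: prey: 15+3-15=3; pred: 26+3-10=19
Step 2: prey: 3+0-2=1; pred: 19+0-7=12
Step 3: prey: 1+0-0=1; pred: 12+0-4=8
Step 4: prey: 1+0-0=1; pred: 8+0-3=5
Step 5: prey: 1+0-0=1; pred: 5+0-2=3
Step 6: prey: 1+0-0=1; pred: 3+0-1=2
Step 7: prey: 1+0-0=1; pred: 2+0-0=2
Steps 8-15: state stable at prey=1, pred=2 (no change)
No extinction within 15 steps

Answer: 16 both-alive 1 2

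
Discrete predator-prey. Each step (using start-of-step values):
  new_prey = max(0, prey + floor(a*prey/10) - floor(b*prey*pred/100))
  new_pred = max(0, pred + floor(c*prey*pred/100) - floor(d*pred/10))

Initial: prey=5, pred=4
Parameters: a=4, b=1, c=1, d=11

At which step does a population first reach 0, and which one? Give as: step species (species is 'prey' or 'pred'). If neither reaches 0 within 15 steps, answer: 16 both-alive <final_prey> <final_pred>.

Step 1: prey: 5+2-0=7; pred: 4+0-4=0
First extinction: pred at step 1

Answer: 1 pred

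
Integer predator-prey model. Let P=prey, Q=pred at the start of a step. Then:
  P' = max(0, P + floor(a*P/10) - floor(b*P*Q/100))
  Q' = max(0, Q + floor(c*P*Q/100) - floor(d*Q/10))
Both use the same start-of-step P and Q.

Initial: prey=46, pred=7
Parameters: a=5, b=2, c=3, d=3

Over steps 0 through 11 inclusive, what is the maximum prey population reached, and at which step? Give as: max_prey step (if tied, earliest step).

Answer: 77 2

Derivation:
Step 1: prey: 46+23-6=63; pred: 7+9-2=14
Step 2: prey: 63+31-17=77; pred: 14+26-4=36
Step 3: prey: 77+38-55=60; pred: 36+83-10=109
Step 4: prey: 60+30-130=0; pred: 109+196-32=273
Step 5: prey: 0+0-0=0; pred: 273+0-81=192
Step 6: prey: 0+0-0=0; pred: 192+0-57=135
Step 7: prey: 0+0-0=0; pred: 135+0-40=95
Step 8: prey: 0+0-0=0; pred: 95+0-28=67
Step 9: prey: 0+0-0=0; pred: 67+0-20=47
Step 10: prey: 0+0-0=0; pred: 47+0-14=33
Step 11: prey: 0+0-0=0; pred: 33+0-9=24
Max prey = 77 at step 2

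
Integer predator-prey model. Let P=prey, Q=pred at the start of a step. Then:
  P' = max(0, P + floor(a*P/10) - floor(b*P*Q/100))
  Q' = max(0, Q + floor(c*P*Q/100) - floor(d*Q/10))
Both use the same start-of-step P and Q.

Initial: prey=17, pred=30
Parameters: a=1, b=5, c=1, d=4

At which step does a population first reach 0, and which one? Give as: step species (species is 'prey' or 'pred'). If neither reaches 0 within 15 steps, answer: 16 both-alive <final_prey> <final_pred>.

Step 1: prey: 17+1-25=0; pred: 30+5-12=23
First extinction: prey at step 1

Answer: 1 prey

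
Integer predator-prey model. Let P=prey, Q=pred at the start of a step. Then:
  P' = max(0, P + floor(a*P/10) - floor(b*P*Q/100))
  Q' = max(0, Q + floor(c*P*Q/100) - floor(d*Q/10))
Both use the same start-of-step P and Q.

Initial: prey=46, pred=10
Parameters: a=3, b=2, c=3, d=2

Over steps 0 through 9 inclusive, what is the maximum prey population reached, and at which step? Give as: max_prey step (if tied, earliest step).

Answer: 50 1

Derivation:
Step 1: prey: 46+13-9=50; pred: 10+13-2=21
Step 2: prey: 50+15-21=44; pred: 21+31-4=48
Step 3: prey: 44+13-42=15; pred: 48+63-9=102
Step 4: prey: 15+4-30=0; pred: 102+45-20=127
Step 5: prey: 0+0-0=0; pred: 127+0-25=102
Step 6: prey: 0+0-0=0; pred: 102+0-20=82
Step 7: prey: 0+0-0=0; pred: 82+0-16=66
Step 8: prey: 0+0-0=0; pred: 66+0-13=53
Step 9: prey: 0+0-0=0; pred: 53+0-10=43
Max prey = 50 at step 1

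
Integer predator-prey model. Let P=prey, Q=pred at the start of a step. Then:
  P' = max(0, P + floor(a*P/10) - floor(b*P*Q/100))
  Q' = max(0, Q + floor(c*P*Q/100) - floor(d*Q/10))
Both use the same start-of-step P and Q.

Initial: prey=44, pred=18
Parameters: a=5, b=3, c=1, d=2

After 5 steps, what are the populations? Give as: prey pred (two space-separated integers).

Answer: 8 30

Derivation:
Step 1: prey: 44+22-23=43; pred: 18+7-3=22
Step 2: prey: 43+21-28=36; pred: 22+9-4=27
Step 3: prey: 36+18-29=25; pred: 27+9-5=31
Step 4: prey: 25+12-23=14; pred: 31+7-6=32
Step 5: prey: 14+7-13=8; pred: 32+4-6=30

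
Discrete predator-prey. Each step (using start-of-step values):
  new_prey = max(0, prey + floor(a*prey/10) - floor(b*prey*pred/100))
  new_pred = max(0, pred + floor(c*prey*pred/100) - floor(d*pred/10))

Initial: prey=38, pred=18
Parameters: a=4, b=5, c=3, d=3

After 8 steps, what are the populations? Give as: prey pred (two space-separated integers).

Step 1: prey: 38+15-34=19; pred: 18+20-5=33
Step 2: prey: 19+7-31=0; pred: 33+18-9=42
Step 3: prey: 0+0-0=0; pred: 42+0-12=30
Step 4: prey: 0+0-0=0; pred: 30+0-9=21
Step 5: prey: 0+0-0=0; pred: 21+0-6=15
Step 6: prey: 0+0-0=0; pred: 15+0-4=11
Step 7: prey: 0+0-0=0; pred: 11+0-3=8
Step 8: prey: 0+0-0=0; pred: 8+0-2=6

Answer: 0 6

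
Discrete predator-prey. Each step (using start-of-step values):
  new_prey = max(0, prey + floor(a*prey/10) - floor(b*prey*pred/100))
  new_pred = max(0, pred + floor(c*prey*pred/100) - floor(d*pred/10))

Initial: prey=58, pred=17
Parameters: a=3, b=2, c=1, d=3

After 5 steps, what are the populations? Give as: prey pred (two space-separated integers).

Step 1: prey: 58+17-19=56; pred: 17+9-5=21
Step 2: prey: 56+16-23=49; pred: 21+11-6=26
Step 3: prey: 49+14-25=38; pred: 26+12-7=31
Step 4: prey: 38+11-23=26; pred: 31+11-9=33
Step 5: prey: 26+7-17=16; pred: 33+8-9=32

Answer: 16 32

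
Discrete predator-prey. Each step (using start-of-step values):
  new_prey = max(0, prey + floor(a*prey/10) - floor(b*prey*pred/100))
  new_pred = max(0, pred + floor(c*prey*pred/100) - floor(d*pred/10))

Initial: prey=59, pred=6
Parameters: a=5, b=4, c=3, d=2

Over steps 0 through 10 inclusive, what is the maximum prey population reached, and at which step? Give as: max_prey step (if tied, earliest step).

Answer: 74 1

Derivation:
Step 1: prey: 59+29-14=74; pred: 6+10-1=15
Step 2: prey: 74+37-44=67; pred: 15+33-3=45
Step 3: prey: 67+33-120=0; pred: 45+90-9=126
Step 4: prey: 0+0-0=0; pred: 126+0-25=101
Step 5: prey: 0+0-0=0; pred: 101+0-20=81
Step 6: prey: 0+0-0=0; pred: 81+0-16=65
Step 7: prey: 0+0-0=0; pred: 65+0-13=52
Step 8: prey: 0+0-0=0; pred: 52+0-10=42
Step 9: prey: 0+0-0=0; pred: 42+0-8=34
Step 10: prey: 0+0-0=0; pred: 34+0-6=28
Max prey = 74 at step 1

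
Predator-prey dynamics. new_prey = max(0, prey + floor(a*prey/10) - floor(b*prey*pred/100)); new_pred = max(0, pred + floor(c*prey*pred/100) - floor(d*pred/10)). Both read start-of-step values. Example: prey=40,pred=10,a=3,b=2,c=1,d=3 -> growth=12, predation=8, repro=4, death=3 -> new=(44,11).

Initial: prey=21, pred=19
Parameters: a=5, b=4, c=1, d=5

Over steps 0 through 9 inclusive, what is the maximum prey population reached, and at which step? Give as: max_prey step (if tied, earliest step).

Answer: 147 9

Derivation:
Step 1: prey: 21+10-15=16; pred: 19+3-9=13
Step 2: prey: 16+8-8=16; pred: 13+2-6=9
Step 3: prey: 16+8-5=19; pred: 9+1-4=6
Step 4: prey: 19+9-4=24; pred: 6+1-3=4
Step 5: prey: 24+12-3=33; pred: 4+0-2=2
Step 6: prey: 33+16-2=47; pred: 2+0-1=1
Step 7: prey: 47+23-1=69; pred: 1+0-0=1
Step 8: prey: 69+34-2=101; pred: 1+0-0=1
Step 9: prey: 101+50-4=147; pred: 1+1-0=2
Max prey = 147 at step 9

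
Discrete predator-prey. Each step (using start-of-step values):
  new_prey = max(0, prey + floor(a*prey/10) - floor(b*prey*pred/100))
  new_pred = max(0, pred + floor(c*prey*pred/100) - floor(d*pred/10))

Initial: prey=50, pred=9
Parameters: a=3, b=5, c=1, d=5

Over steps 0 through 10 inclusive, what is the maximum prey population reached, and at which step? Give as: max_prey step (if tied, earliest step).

Answer: 70 10

Derivation:
Step 1: prey: 50+15-22=43; pred: 9+4-4=9
Step 2: prey: 43+12-19=36; pred: 9+3-4=8
Step 3: prey: 36+10-14=32; pred: 8+2-4=6
Step 4: prey: 32+9-9=32; pred: 6+1-3=4
Step 5: prey: 32+9-6=35; pred: 4+1-2=3
Step 6: prey: 35+10-5=40; pred: 3+1-1=3
Step 7: prey: 40+12-6=46; pred: 3+1-1=3
Step 8: prey: 46+13-6=53; pred: 3+1-1=3
Step 9: prey: 53+15-7=61; pred: 3+1-1=3
Step 10: prey: 61+18-9=70; pred: 3+1-1=3
Max prey = 70 at step 10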